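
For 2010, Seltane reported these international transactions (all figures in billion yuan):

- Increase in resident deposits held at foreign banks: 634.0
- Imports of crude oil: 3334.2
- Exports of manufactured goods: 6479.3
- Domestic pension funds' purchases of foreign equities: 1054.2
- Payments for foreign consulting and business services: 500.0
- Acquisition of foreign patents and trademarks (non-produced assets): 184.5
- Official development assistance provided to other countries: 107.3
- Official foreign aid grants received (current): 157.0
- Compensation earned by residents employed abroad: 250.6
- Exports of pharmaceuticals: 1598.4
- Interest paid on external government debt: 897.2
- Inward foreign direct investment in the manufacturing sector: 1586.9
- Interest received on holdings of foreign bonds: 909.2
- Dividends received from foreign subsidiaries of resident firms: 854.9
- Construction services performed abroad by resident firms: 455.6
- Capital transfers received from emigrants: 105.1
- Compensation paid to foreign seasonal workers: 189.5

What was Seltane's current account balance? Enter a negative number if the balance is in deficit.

Goods: 6479.3 - 3334.2 + 1598.4 = 4743.5
Services: 455.6 - 500.0 = -44.4
Primary income: -897.2 + 854.9 + 909.2 - 189.5 + 250.6 = 928.0
Secondary income: -107.3 + 157.0 = 49.7
Current account = 4743.5 + (-44.4) + 928.0 + 49.7 = 5676.8
(Excluded from the current account — financial account: increase in resident deposits held at foreign banks 634.0, domestic pension funds' purchases of foreign equities 1054.2, inward foreign direct investment in the manufacturing sector 1586.9; capital account: acquisition of foreign patents and trademarks (non-produced assets) 184.5, capital transfers received from emigrants 105.1.)

5676.8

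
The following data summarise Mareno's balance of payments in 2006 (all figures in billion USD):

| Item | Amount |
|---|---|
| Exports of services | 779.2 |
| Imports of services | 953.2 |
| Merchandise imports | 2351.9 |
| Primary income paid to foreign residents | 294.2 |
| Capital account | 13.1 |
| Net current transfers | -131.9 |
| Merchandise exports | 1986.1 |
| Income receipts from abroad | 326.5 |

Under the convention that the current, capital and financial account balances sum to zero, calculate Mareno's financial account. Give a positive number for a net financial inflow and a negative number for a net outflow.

Goods balance = 1986.1 - 2351.9 = -365.8
Services balance = 779.2 - 953.2 = -174.0
Trade balance (goods + services) = -365.8 + (-174.0) = -539.8
Net primary income = 326.5 - 294.2 = 32.3
Net secondary income = -131.9
Current account = -539.8 + 32.3 + (-131.9) = -639.4
Financial account = -(-639.4 + 13.1) = 626.3

626.3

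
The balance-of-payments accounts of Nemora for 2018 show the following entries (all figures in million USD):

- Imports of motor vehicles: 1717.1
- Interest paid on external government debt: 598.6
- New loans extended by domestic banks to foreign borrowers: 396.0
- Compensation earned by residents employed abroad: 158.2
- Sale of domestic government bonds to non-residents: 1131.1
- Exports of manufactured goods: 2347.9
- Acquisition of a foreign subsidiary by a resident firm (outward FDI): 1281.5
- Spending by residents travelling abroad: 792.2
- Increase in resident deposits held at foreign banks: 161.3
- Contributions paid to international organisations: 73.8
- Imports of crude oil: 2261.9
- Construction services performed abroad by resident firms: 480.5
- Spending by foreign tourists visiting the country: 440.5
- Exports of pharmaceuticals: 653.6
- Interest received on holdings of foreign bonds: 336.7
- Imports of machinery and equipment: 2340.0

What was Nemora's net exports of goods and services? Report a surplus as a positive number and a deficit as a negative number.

Goods: -1717.1 + 2347.9 + 653.6 - 2261.9 - 2340.0 = -3317.5
Services: -792.2 + 440.5 + 480.5 = 128.8
Trade balance = -3317.5 + 128.8 = -3188.7
(Excluded from the trade balance — primary income: interest paid on external government debt 598.6, compensation earned by residents employed abroad 158.2, interest received on holdings of foreign bonds 336.7; financial account: new loans extended by domestic banks to foreign borrowers 396.0, sale of domestic government bonds to non-residents 1131.1, acquisition of a foreign subsidiary by a resident firm (outward FDI) 1281.5, increase in resident deposits held at foreign banks 161.3; secondary income: contributions paid to international organisations 73.8.)

-3188.7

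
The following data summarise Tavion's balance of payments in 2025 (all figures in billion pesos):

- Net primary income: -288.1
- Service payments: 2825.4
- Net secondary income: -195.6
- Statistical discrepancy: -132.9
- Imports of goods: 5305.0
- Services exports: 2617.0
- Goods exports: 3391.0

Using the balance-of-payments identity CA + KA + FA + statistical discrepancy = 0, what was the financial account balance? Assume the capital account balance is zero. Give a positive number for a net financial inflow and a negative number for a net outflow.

2739.0

Goods balance = 3391.0 - 5305.0 = -1914.0
Services balance = 2617.0 - 2825.4 = -208.4
Trade balance (goods + services) = -1914.0 + (-208.4) = -2122.4
Net primary income = -288.1
Net secondary income = -195.6
Current account = -2122.4 + (-288.1) + (-195.6) = -2606.1
Financial account = -(-2606.1 + (-132.9)) = 2739.0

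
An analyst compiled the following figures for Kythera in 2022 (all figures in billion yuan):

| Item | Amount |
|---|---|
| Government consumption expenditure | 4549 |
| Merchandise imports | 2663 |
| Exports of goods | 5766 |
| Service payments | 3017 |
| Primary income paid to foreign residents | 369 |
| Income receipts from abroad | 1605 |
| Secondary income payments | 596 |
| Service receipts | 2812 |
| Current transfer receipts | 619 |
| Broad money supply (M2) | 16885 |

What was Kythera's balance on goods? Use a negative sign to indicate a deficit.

Goods balance = 5766 - 2663 = 3103

3103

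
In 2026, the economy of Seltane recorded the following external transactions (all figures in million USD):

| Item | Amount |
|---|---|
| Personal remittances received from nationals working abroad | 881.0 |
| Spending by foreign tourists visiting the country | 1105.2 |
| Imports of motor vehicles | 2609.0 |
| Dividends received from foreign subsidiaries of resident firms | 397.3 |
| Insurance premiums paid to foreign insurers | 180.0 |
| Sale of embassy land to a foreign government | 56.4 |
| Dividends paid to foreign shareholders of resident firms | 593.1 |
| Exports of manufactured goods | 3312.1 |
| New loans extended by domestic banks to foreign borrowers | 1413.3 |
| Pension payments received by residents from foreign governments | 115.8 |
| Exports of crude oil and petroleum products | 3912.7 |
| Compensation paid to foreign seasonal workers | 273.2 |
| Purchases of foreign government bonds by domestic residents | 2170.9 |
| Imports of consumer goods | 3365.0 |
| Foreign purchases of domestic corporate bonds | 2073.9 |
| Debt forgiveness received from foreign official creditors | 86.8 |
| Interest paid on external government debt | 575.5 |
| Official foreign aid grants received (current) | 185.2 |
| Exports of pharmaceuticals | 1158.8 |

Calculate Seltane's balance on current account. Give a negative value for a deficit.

3472.3

Goods: 3912.7 - 3365.0 - 2609.0 + 1158.8 + 3312.1 = 2409.6
Services: 1105.2 - 180.0 = 925.2
Primary income: 397.3 - 575.5 - 593.1 - 273.2 = -1044.5
Secondary income: 115.8 + 881.0 + 185.2 = 1182.0
Current account = 2409.6 + 925.2 + (-1044.5) + 1182.0 = 3472.3
(Excluded from the current account — capital account: sale of embassy land to a foreign government 56.4, debt forgiveness received from foreign official creditors 86.8; financial account: new loans extended by domestic banks to foreign borrowers 1413.3, purchases of foreign government bonds by domestic residents 2170.9, foreign purchases of domestic corporate bonds 2073.9.)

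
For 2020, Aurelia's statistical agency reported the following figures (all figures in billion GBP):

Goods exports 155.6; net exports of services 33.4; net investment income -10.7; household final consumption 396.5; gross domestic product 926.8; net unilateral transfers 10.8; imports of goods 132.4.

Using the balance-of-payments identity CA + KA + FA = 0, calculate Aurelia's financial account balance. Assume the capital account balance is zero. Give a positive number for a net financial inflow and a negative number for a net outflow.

Goods balance = 155.6 - 132.4 = 23.2
Services balance = 33.4
Trade balance (goods + services) = 23.2 + 33.4 = 56.6
Net primary income = -10.7
Net secondary income = 10.8
Current account = 56.6 + (-10.7) + 10.8 = 56.7
Financial account = -(56.7) = -56.7

-56.7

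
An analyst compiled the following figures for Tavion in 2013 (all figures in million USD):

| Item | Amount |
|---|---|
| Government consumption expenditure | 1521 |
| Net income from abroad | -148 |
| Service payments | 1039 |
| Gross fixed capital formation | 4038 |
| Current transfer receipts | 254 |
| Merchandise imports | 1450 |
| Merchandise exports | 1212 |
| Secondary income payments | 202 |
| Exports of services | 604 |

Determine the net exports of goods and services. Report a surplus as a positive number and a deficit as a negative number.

-673

Goods balance = 1212 - 1450 = -238
Services balance = 604 - 1039 = -435
Trade balance (goods + services) = -238 + (-435) = -673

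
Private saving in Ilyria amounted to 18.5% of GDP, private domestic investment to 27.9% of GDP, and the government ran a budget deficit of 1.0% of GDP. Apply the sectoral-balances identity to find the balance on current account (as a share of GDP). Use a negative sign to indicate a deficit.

By the sectoral-balances identity, CA = (S_private - I) + (T - G).
Private balance = 18.5 - 27.9 = -9.4
Government balance (T - G) = -1.0
CA = -9.4 + (-1.0) = -10.4

-10.4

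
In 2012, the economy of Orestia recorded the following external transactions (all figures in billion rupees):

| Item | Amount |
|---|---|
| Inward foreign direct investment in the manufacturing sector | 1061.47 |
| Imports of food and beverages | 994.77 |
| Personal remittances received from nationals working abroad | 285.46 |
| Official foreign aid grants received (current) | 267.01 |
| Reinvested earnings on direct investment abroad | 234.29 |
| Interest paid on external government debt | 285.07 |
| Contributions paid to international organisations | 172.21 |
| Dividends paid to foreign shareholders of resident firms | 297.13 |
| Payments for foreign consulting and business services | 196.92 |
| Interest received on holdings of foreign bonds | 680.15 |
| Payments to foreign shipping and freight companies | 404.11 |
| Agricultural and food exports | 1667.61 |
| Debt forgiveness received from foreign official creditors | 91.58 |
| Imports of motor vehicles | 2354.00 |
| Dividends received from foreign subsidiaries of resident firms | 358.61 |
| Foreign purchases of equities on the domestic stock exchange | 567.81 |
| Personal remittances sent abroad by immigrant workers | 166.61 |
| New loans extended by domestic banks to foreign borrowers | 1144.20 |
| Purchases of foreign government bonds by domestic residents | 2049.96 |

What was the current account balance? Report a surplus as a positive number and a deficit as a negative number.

Goods: -994.77 - 2354.00 + 1667.61 = -1681.16
Services: -404.11 - 196.92 = -601.03
Primary income: -297.13 + 358.61 - 285.07 + 234.29 + 680.15 = 690.85
Secondary income: 267.01 - 172.21 - 166.61 + 285.46 = 213.65
Current account = (-1681.16) + (-601.03) + 690.85 + 213.65 = -1377.69
(Excluded from the current account — financial account: inward foreign direct investment in the manufacturing sector 1061.47, foreign purchases of equities on the domestic stock exchange 567.81, new loans extended by domestic banks to foreign borrowers 1144.20, purchases of foreign government bonds by domestic residents 2049.96; capital account: debt forgiveness received from foreign official creditors 91.58.)

-1377.69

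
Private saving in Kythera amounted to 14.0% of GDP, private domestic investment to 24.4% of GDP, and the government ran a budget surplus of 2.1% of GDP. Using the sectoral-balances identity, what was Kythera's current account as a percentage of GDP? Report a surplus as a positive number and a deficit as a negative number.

By the sectoral-balances identity, CA = (S_private - I) + (T - G).
Private balance = 14.0 - 24.4 = -10.4
Government balance (T - G) = 2.1
CA = -10.4 + 2.1 = -8.3

-8.3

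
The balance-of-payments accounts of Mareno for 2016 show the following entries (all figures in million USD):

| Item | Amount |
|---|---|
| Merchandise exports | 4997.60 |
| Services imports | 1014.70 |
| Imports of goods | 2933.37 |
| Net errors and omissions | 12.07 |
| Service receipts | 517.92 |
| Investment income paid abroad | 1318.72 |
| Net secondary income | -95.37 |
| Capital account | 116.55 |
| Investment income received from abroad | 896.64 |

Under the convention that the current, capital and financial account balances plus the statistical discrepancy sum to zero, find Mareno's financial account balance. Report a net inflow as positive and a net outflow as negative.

Goods balance = 4997.60 - 2933.37 = 2064.23
Services balance = 517.92 - 1014.70 = -496.78
Trade balance (goods + services) = 2064.23 + (-496.78) = 1567.45
Net primary income = 896.64 - 1318.72 = -422.08
Net secondary income = -95.37
Current account = 1567.45 + (-422.08) + (-95.37) = 1050.00
Financial account = -(1050.00 + 116.55 + 12.07) = -1178.62

-1178.62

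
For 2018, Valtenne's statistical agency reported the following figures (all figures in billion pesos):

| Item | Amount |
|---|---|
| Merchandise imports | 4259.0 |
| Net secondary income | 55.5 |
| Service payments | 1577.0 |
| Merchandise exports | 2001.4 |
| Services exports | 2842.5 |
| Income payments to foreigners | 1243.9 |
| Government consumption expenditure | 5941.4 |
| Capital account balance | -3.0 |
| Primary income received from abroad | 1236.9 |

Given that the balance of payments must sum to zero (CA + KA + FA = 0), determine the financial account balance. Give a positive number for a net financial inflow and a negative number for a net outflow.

Goods balance = 2001.4 - 4259.0 = -2257.6
Services balance = 2842.5 - 1577.0 = 1265.5
Trade balance (goods + services) = -2257.6 + 1265.5 = -992.1
Net primary income = 1236.9 - 1243.9 = -7.0
Net secondary income = 55.5
Current account = -992.1 + (-7.0) + 55.5 = -943.6
Financial account = -(-943.6 + (-3.0)) = 946.6

946.6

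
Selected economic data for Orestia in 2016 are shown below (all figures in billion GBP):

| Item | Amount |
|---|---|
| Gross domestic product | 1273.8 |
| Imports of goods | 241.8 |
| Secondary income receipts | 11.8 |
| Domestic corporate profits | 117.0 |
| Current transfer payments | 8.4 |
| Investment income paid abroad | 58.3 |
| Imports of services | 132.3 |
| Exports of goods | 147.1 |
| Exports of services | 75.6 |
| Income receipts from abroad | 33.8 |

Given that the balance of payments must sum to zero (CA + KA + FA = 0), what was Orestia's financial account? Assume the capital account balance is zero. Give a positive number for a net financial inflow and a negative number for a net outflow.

172.5

Goods balance = 147.1 - 241.8 = -94.7
Services balance = 75.6 - 132.3 = -56.7
Trade balance (goods + services) = -94.7 + (-56.7) = -151.4
Net primary income = 33.8 - 58.3 = -24.5
Net secondary income = 11.8 - 8.4 = 3.4
Current account = -151.4 + (-24.5) + 3.4 = -172.5
Financial account = -(-172.5) = 172.5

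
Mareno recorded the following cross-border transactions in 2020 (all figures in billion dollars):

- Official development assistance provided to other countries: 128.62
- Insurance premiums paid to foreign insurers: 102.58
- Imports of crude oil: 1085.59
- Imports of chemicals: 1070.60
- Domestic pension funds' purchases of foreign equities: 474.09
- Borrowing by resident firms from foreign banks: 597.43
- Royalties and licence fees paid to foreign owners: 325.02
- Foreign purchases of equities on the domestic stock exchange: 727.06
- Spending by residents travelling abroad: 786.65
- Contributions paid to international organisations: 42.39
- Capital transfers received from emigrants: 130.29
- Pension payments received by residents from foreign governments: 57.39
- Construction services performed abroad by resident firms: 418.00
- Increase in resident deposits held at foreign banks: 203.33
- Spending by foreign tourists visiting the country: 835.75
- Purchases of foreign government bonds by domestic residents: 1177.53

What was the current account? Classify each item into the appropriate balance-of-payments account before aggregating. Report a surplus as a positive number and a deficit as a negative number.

-2230.31

Goods: -1085.59 - 1070.60 = -2156.19
Services: -102.58 - 786.65 - 325.02 + 418.00 + 835.75 = 39.50
Secondary income: 57.39 - 128.62 - 42.39 = -113.62
Current account = (-2156.19) + 39.50 + (-113.62) = -2230.31
(Excluded from the current account — financial account: domestic pension funds' purchases of foreign equities 474.09, borrowing by resident firms from foreign banks 597.43, foreign purchases of equities on the domestic stock exchange 727.06, increase in resident deposits held at foreign banks 203.33, purchases of foreign government bonds by domestic residents 1177.53; capital account: capital transfers received from emigrants 130.29.)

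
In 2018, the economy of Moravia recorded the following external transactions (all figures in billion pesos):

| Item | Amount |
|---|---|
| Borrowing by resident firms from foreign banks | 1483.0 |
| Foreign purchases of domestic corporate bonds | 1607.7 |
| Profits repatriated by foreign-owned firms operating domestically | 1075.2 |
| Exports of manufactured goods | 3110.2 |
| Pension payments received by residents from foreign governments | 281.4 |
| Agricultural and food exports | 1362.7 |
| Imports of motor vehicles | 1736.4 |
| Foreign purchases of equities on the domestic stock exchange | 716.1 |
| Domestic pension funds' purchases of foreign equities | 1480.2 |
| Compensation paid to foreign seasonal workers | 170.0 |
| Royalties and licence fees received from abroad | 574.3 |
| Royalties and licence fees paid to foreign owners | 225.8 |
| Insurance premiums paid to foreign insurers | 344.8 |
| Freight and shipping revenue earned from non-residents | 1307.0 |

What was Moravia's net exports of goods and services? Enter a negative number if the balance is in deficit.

Goods: -1736.4 + 1362.7 + 3110.2 = 2736.5
Services: -344.8 + 574.3 - 225.8 + 1307.0 = 1310.7
Trade balance = 2736.5 + 1310.7 = 4047.2
(Excluded from the trade balance — financial account: borrowing by resident firms from foreign banks 1483.0, foreign purchases of domestic corporate bonds 1607.7, foreign purchases of equities on the domestic stock exchange 716.1, domestic pension funds' purchases of foreign equities 1480.2; primary income: profits repatriated by foreign-owned firms operating domestically 1075.2, compensation paid to foreign seasonal workers 170.0; secondary income: pension payments received by residents from foreign governments 281.4.)

4047.2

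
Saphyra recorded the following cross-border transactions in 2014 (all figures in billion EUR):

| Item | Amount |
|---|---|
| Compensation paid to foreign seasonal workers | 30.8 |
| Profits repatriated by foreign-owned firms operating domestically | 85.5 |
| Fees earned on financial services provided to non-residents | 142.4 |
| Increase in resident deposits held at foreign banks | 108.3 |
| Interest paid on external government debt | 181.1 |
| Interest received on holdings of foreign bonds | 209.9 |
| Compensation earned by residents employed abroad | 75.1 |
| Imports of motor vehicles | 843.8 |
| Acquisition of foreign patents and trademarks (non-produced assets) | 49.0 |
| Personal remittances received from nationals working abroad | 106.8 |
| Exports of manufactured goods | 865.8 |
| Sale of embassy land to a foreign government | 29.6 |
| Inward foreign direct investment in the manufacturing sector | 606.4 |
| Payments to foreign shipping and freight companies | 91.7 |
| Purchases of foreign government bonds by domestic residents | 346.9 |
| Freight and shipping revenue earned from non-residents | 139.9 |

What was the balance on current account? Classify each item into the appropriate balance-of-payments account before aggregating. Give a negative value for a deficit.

307.0

Goods: -843.8 + 865.8 = 22.0
Services: -91.7 + 139.9 + 142.4 = 190.6
Primary income: -85.5 - 30.8 + 75.1 + 209.9 - 181.1 = -12.4
Secondary income: 106.8
Current account = 22.0 + 190.6 + (-12.4) + 106.8 = 307.0
(Excluded from the current account — financial account: increase in resident deposits held at foreign banks 108.3, inward foreign direct investment in the manufacturing sector 606.4, purchases of foreign government bonds by domestic residents 346.9; capital account: acquisition of foreign patents and trademarks (non-produced assets) 49.0, sale of embassy land to a foreign government 29.6.)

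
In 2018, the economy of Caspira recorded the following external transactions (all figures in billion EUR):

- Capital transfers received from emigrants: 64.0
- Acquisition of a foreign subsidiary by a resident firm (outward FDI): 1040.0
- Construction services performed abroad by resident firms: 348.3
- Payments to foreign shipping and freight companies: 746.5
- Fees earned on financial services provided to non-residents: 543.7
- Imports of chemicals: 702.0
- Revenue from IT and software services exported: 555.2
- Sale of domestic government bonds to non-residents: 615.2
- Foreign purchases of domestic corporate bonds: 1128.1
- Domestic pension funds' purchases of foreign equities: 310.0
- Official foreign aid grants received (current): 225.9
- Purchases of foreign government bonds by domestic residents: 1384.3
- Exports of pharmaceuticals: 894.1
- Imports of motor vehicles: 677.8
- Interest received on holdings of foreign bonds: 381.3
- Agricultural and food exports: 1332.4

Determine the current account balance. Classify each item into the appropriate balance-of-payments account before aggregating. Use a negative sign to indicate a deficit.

Goods: 894.1 - 677.8 + 1332.4 - 702.0 = 846.7
Services: 348.3 + 555.2 + 543.7 - 746.5 = 700.7
Primary income: 381.3
Secondary income: 225.9
Current account = 846.7 + 700.7 + 381.3 + 225.9 = 2154.6
(Excluded from the current account — capital account: capital transfers received from emigrants 64.0; financial account: acquisition of a foreign subsidiary by a resident firm (outward FDI) 1040.0, sale of domestic government bonds to non-residents 615.2, foreign purchases of domestic corporate bonds 1128.1, domestic pension funds' purchases of foreign equities 310.0, purchases of foreign government bonds by domestic residents 1384.3.)

2154.6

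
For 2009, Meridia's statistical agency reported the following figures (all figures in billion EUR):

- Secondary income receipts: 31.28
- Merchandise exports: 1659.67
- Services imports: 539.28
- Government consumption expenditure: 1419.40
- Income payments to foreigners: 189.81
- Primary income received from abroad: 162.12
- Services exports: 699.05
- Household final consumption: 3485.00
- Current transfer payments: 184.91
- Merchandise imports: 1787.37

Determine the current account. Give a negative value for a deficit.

-149.25

Goods balance = 1659.67 - 1787.37 = -127.70
Services balance = 699.05 - 539.28 = 159.77
Trade balance (goods + services) = -127.70 + 159.77 = 32.07
Net primary income = 162.12 - 189.81 = -27.69
Net secondary income = 31.28 - 184.91 = -153.63
Current account = 32.07 + (-27.69) + (-153.63) = -149.25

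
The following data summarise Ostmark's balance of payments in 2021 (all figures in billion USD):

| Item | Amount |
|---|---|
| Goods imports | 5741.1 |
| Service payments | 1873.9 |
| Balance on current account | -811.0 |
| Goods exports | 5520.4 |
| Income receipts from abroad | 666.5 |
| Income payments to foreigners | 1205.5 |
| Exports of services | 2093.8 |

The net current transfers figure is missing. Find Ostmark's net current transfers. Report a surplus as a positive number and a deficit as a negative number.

Current account = goods balance + services balance + net primary income + net secondary income
Sum of the known components = -539.8
Net current transfers = CA - (known components) = -811.0 - (-539.8) = -271.2

-271.2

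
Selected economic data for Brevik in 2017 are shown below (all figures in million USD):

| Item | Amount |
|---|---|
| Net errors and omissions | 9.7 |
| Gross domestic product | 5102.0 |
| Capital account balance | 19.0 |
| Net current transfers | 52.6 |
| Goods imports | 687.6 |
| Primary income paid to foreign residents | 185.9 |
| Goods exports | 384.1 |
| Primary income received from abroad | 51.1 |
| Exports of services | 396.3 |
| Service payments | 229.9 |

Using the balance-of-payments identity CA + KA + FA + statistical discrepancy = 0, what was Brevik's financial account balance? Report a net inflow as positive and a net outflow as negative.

Goods balance = 384.1 - 687.6 = -303.5
Services balance = 396.3 - 229.9 = 166.4
Trade balance (goods + services) = -303.5 + 166.4 = -137.1
Net primary income = 51.1 - 185.9 = -134.8
Net secondary income = 52.6
Current account = -137.1 + (-134.8) + 52.6 = -219.3
Financial account = -(-219.3 + 19.0 + 9.7) = 190.6

190.6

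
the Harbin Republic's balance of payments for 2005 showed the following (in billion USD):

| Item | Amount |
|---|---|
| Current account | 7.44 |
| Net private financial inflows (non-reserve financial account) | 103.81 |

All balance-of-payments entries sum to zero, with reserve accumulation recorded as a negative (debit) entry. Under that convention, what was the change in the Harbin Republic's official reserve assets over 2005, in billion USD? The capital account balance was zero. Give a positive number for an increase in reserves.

Official reserve transactions balance = -(7.44 + 103.81) = -111.25
An accumulation of reserves is recorded as a debit (negative entry), so the change in the stock of reserves is the negative of that balance.
Change in official reserves = -(-111.25) = 111.25

111.25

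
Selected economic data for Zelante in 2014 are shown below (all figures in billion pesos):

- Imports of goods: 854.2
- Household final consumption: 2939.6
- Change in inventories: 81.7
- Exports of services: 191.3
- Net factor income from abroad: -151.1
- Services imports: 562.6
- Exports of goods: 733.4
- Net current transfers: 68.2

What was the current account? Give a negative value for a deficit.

Goods balance = 733.4 - 854.2 = -120.8
Services balance = 191.3 - 562.6 = -371.3
Trade balance (goods + services) = -120.8 + (-371.3) = -492.1
Net primary income = -151.1
Net secondary income = 68.2
Current account = -492.1 + (-151.1) + 68.2 = -575.0

-575.0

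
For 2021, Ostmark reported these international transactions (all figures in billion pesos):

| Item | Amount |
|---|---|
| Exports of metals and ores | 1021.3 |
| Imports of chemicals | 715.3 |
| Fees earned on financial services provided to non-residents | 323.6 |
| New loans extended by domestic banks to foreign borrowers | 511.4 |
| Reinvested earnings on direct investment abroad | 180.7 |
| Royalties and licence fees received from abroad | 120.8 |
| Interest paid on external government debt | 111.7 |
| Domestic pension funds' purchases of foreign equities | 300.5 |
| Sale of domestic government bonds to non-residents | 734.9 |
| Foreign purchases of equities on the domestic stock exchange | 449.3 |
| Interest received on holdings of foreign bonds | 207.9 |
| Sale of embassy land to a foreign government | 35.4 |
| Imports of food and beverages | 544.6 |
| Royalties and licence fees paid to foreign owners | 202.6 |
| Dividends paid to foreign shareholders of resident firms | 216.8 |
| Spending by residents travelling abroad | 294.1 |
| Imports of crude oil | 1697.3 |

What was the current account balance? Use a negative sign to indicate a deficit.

Goods: -1697.3 - 544.6 + 1021.3 - 715.3 = -1935.9
Services: -202.6 + 120.8 - 294.1 + 323.6 = -52.3
Primary income: -111.7 - 216.8 + 207.9 + 180.7 = 60.1
Current account = (-1935.9) + (-52.3) + 60.1 = -1928.1
(Excluded from the current account — financial account: new loans extended by domestic banks to foreign borrowers 511.4, domestic pension funds' purchases of foreign equities 300.5, sale of domestic government bonds to non-residents 734.9, foreign purchases of equities on the domestic stock exchange 449.3; capital account: sale of embassy land to a foreign government 35.4.)

-1928.1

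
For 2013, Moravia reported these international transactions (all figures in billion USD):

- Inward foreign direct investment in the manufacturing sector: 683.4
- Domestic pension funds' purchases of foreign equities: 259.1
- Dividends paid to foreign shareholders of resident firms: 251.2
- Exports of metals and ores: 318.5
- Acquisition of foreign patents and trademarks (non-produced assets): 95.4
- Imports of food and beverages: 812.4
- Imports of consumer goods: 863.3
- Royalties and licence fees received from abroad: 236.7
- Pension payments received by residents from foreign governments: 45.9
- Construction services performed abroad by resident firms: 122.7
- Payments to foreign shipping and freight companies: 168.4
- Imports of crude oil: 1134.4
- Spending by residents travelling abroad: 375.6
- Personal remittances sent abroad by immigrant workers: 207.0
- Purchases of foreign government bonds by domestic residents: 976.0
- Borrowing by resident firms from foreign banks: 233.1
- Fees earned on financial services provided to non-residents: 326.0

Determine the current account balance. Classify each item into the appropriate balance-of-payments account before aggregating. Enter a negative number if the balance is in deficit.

-2762.5

Goods: 318.5 - 863.3 - 812.4 - 1134.4 = -2491.6
Services: 236.7 + 326.0 - 168.4 - 375.6 + 122.7 = 141.4
Primary income: -251.2
Secondary income: -207.0 + 45.9 = -161.1
Current account = (-2491.6) + 141.4 + (-251.2) + (-161.1) = -2762.5
(Excluded from the current account — financial account: inward foreign direct investment in the manufacturing sector 683.4, domestic pension funds' purchases of foreign equities 259.1, purchases of foreign government bonds by domestic residents 976.0, borrowing by resident firms from foreign banks 233.1; capital account: acquisition of foreign patents and trademarks (non-produced assets) 95.4.)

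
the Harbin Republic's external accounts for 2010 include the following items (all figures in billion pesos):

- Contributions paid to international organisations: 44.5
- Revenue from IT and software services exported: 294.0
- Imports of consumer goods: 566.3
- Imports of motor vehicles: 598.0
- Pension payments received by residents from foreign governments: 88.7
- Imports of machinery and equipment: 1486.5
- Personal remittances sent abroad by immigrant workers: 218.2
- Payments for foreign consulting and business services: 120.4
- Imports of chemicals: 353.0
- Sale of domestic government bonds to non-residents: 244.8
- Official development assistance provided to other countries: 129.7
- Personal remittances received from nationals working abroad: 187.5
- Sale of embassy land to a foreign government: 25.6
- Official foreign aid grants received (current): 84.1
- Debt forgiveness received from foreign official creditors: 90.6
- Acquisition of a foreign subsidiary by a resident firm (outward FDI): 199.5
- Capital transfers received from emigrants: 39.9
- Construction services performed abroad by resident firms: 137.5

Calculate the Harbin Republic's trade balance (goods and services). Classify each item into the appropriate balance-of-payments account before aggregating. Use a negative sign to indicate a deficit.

Goods: -353.0 - 598.0 - 1486.5 - 566.3 = -3003.8
Services: 137.5 - 120.4 + 294.0 = 311.1
Trade balance = -3003.8 + 311.1 = -2692.7
(Excluded from the trade balance — secondary income: contributions paid to international organisations 44.5, pension payments received by residents from foreign governments 88.7, personal remittances sent abroad by immigrant workers 218.2, official development assistance provided to other countries 129.7, personal remittances received from nationals working abroad 187.5, official foreign aid grants received (current) 84.1; financial account: sale of domestic government bonds to non-residents 244.8, acquisition of a foreign subsidiary by a resident firm (outward FDI) 199.5; capital account: sale of embassy land to a foreign government 25.6, debt forgiveness received from foreign official creditors 90.6, capital transfers received from emigrants 39.9.)

-2692.7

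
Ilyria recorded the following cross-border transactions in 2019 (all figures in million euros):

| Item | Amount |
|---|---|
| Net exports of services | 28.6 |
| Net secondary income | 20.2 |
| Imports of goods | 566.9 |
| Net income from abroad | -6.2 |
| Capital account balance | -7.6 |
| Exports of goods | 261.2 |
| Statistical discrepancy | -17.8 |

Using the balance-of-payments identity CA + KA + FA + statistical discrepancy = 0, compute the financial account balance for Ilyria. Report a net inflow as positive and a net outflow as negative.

Goods balance = 261.2 - 566.9 = -305.7
Services balance = 28.6
Trade balance (goods + services) = -305.7 + 28.6 = -277.1
Net primary income = -6.2
Net secondary income = 20.2
Current account = -277.1 + (-6.2) + 20.2 = -263.1
Financial account = -(-263.1 + (-7.6) + (-17.8)) = 288.5

288.5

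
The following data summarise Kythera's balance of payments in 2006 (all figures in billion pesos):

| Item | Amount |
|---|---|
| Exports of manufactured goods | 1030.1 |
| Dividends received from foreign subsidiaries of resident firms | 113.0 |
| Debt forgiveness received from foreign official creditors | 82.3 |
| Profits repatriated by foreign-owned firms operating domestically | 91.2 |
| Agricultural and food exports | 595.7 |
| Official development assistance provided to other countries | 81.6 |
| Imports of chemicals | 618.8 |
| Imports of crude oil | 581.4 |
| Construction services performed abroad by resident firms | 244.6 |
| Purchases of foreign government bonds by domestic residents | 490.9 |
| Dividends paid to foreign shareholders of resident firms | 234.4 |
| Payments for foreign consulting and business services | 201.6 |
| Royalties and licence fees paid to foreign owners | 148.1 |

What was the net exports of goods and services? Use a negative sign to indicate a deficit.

320.5

Goods: -581.4 - 618.8 + 1030.1 + 595.7 = 425.6
Services: -148.1 - 201.6 + 244.6 = -105.1
Trade balance = 425.6 + (-105.1) = 320.5
(Excluded from the trade balance — primary income: dividends received from foreign subsidiaries of resident firms 113.0, profits repatriated by foreign-owned firms operating domestically 91.2, dividends paid to foreign shareholders of resident firms 234.4; capital account: debt forgiveness received from foreign official creditors 82.3; secondary income: official development assistance provided to other countries 81.6; financial account: purchases of foreign government bonds by domestic residents 490.9.)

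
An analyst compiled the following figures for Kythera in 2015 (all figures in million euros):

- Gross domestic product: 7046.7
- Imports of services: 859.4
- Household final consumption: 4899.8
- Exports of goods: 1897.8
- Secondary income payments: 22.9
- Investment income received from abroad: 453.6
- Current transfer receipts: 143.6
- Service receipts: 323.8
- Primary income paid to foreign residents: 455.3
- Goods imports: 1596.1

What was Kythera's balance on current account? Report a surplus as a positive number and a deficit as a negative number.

Goods balance = 1897.8 - 1596.1 = 301.7
Services balance = 323.8 - 859.4 = -535.6
Trade balance (goods + services) = 301.7 + (-535.6) = -233.9
Net primary income = 453.6 - 455.3 = -1.7
Net secondary income = 143.6 - 22.9 = 120.7
Current account = -233.9 + (-1.7) + 120.7 = -114.9

-114.9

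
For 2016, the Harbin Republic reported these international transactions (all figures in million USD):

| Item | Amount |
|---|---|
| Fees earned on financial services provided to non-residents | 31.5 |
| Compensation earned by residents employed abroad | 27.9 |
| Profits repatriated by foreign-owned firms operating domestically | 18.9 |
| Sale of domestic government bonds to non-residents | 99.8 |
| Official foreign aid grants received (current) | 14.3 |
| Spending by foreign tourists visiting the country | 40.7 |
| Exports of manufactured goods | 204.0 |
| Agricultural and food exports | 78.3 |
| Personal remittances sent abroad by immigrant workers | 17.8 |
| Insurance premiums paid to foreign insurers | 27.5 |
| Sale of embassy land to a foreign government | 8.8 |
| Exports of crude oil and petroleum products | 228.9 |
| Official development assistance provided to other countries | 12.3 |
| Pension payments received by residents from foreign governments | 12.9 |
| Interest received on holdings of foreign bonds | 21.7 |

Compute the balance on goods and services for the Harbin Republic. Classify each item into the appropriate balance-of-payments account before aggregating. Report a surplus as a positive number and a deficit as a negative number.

Goods: 228.9 + 78.3 + 204.0 = 511.2
Services: 31.5 + 40.7 - 27.5 = 44.7
Trade balance = 511.2 + 44.7 = 555.9
(Excluded from the trade balance — primary income: compensation earned by residents employed abroad 27.9, profits repatriated by foreign-owned firms operating domestically 18.9, interest received on holdings of foreign bonds 21.7; financial account: sale of domestic government bonds to non-residents 99.8; secondary income: official foreign aid grants received (current) 14.3, personal remittances sent abroad by immigrant workers 17.8, official development assistance provided to other countries 12.3, pension payments received by residents from foreign governments 12.9; capital account: sale of embassy land to a foreign government 8.8.)

555.9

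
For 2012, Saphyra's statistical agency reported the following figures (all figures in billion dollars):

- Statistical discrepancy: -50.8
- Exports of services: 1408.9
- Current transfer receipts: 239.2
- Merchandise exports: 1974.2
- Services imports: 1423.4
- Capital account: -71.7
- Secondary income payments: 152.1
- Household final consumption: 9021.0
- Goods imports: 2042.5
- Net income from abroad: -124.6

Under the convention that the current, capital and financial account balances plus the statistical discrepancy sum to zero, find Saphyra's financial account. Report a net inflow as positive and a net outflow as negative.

Goods balance = 1974.2 - 2042.5 = -68.3
Services balance = 1408.9 - 1423.4 = -14.5
Trade balance (goods + services) = -68.3 + (-14.5) = -82.8
Net primary income = -124.6
Net secondary income = 239.2 - 152.1 = 87.1
Current account = -82.8 + (-124.6) + 87.1 = -120.3
Financial account = -(-120.3 + (-71.7) + (-50.8)) = 242.8

242.8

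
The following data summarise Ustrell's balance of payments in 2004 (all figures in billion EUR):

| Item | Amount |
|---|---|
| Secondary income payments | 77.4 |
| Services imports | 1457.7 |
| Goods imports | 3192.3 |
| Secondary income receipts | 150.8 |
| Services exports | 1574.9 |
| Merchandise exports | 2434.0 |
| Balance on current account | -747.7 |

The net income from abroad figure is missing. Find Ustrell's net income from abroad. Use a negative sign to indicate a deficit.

-180.0

Current account = goods balance + services balance + net primary income + net secondary income
Sum of the known components = -567.7
Net income from abroad = CA - (known components) = -747.7 - (-567.7) = -180.0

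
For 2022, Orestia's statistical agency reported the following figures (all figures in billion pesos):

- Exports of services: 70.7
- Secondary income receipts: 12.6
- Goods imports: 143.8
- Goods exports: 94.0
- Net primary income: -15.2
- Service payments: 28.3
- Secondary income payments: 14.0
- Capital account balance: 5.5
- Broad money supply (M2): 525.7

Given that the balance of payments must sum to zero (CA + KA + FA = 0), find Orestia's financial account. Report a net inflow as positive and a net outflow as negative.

18.5

Goods balance = 94.0 - 143.8 = -49.8
Services balance = 70.7 - 28.3 = 42.4
Trade balance (goods + services) = -49.8 + 42.4 = -7.4
Net primary income = -15.2
Net secondary income = 12.6 - 14.0 = -1.4
Current account = -7.4 + (-15.2) + (-1.4) = -24.0
Financial account = -(-24.0 + 5.5) = 18.5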